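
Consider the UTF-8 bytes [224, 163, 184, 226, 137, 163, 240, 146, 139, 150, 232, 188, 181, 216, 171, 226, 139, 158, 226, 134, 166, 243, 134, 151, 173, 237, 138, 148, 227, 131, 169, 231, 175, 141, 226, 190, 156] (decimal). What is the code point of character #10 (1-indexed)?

Offset 0: leading byte 0xE0 = 11100000 → 3-byte char #1 = E0 A3 B8.
Offset 3: leading byte 0xE2 = 11100010 → 3-byte char #2 = E2 89 A3.
Offset 6: leading byte 0xF0 = 11110000 → 4-byte char #3 = F0 92 8B 96.
Offset 10: leading byte 0xE8 = 11101000 → 3-byte char #4 = E8 BC B5.
Offset 13: leading byte 0xD8 = 11011000 → 2-byte char #5 = D8 AB.
Offset 15: leading byte 0xE2 = 11100010 → 3-byte char #6 = E2 8B 9E.
Offset 18: leading byte 0xE2 = 11100010 → 3-byte char #7 = E2 86 A6.
Offset 21: leading byte 0xF3 = 11110011 → 4-byte char #8 = F3 86 97 AD.
Offset 25: leading byte 0xED = 11101101 → 3-byte char #9 = ED 8A 94.
Offset 28: leading byte 0xE3 = 11100011 → 3-byte char #10 = E3 83 A9.
Leading byte 0xE3 = 11100011 matches 1110xxxx → 3-byte sequence.
Byte 1: 0xE3 = 11100011, payload 0011 (4 bits).
Byte 2: 0x83 = 10000011 (10xxxxxx ✓), payload 000011.
Byte 3: 0xA9 = 10101001 (10xxxxxx ✓), payload 101001.
Concatenate: 0011000011101001 = 0x30E9 (16 bits → U+30E9).

U+30E9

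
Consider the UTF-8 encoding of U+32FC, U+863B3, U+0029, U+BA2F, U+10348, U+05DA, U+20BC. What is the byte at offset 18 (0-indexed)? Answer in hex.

0x82

U+32FC → 3-byte form E3 8B BC at offsets 0–2.
U+863B3 → 4-byte form F2 86 8E B3 at offsets 3–6.
U+0029 → 1-byte form 29 at offsets 7–7.
U+BA2F → 3-byte form EB A8 AF at offsets 8–10.
U+10348 → 4-byte form F0 90 8D 88 at offsets 11–14.
U+05DA → 2-byte form D7 9A at offsets 15–16.
U+20BC → 3-byte form E2 82 BC at offsets 17–19.
Offset 18 falls in char 7's range; it's byte 2 of E2 82 BC = 0x82.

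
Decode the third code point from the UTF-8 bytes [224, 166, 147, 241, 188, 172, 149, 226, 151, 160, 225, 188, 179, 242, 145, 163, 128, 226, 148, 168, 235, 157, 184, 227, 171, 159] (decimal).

U+25E0

Offset 0: leading byte 0xE0 = 11100000 → 3-byte char #1 = E0 A6 93.
Offset 3: leading byte 0xF1 = 11110001 → 4-byte char #2 = F1 BC AC 95.
Offset 7: leading byte 0xE2 = 11100010 → 3-byte char #3 = E2 97 A0.
Leading byte 0xE2 = 11100010 matches 1110xxxx → 3-byte sequence.
Byte 1: 0xE2 = 11100010, payload 0010 (4 bits).
Byte 2: 0x97 = 10010111 (10xxxxxx ✓), payload 010111.
Byte 3: 0xA0 = 10100000 (10xxxxxx ✓), payload 100000.
Concatenate: 0010010111100000 = 0x25E0 (16 bits → U+25E0).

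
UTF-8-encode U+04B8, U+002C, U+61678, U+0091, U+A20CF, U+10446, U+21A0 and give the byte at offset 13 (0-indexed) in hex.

U+04B8 → 2-byte form D2 B8 at offsets 0–1.
U+002C → 1-byte form 2C at offsets 2–2.
U+61678 → 4-byte form F1 A1 99 B8 at offsets 3–6.
U+0091 → 2-byte form C2 91 at offsets 7–8.
U+A20CF → 4-byte form F2 A2 83 8F at offsets 9–12.
U+10446 → 4-byte form F0 90 91 86 at offsets 13–16.
Offset 13 falls in char 6's range; it's byte 1 of F0 90 91 86 = 0xF0.

0xF0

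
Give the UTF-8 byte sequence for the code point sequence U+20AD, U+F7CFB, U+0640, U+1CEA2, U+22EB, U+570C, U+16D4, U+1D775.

E2 82 AD F3 B7 B3 BB D9 80 F0 9C BA A2 E2 8B AB E5 9C 8C E1 9B 94 F0 9D 9D B5

U+20AD: 3-byte form → E2 82 AD.
U+F7CFB: 4-byte form → F3 B7 B3 BB.
U+0640: 2-byte form → D9 80.
U+1CEA2: 4-byte form → F0 9C BA A2.
U+22EB: 3-byte form → E2 8B AB.
U+570C: 3-byte form → E5 9C 8C.
U+16D4: 3-byte form → E1 9B 94.
U+1D775: 4-byte form → F0 9D 9D B5.
Concatenated (26 bytes): E2 82 AD F3 B7 B3 BB D9 80 F0 9C BA A2 E2 8B AB E5 9C 8C E1 9B 94 F0 9D 9D B5.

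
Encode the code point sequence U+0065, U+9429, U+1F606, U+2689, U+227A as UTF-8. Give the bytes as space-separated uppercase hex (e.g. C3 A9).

65 E9 90 A9 F0 9F 98 86 E2 9A 89 E2 89 BA

U+0065: 1-byte form → 65.
U+9429: 3-byte form → E9 90 A9.
U+1F606: 4-byte form → F0 9F 98 86.
U+2689: 3-byte form → E2 9A 89.
U+227A: 3-byte form → E2 89 BA.
Concatenated (14 bytes): 65 E9 90 A9 F0 9F 98 86 E2 9A 89 E2 89 BA.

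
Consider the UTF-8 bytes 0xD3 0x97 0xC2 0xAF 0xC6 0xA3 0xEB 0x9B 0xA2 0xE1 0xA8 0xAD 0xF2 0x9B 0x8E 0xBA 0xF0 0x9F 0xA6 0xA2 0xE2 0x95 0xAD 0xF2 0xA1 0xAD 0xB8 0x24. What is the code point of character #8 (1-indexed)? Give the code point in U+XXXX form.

U+256D

Offset 0: leading byte 0xD3 = 11010011 → 2-byte char #1 = D3 97.
Offset 2: leading byte 0xC2 = 11000010 → 2-byte char #2 = C2 AF.
Offset 4: leading byte 0xC6 = 11000110 → 2-byte char #3 = C6 A3.
Offset 6: leading byte 0xEB = 11101011 → 3-byte char #4 = EB 9B A2.
Offset 9: leading byte 0xE1 = 11100001 → 3-byte char #5 = E1 A8 AD.
Offset 12: leading byte 0xF2 = 11110010 → 4-byte char #6 = F2 9B 8E BA.
Offset 16: leading byte 0xF0 = 11110000 → 4-byte char #7 = F0 9F A6 A2.
Offset 20: leading byte 0xE2 = 11100010 → 3-byte char #8 = E2 95 AD.
Leading byte 0xE2 = 11100010 matches 1110xxxx → 3-byte sequence.
Byte 1: 0xE2 = 11100010, payload 0010 (4 bits).
Byte 2: 0x95 = 10010101 (10xxxxxx ✓), payload 010101.
Byte 3: 0xAD = 10101101 (10xxxxxx ✓), payload 101101.
Concatenate: 0010010101101101 = 0x256D (16 bits → U+256D).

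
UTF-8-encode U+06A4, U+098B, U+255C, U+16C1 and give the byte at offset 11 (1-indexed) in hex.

1-indexed offset 11 is 0-indexed offset 10.
U+06A4 → 2-byte form DA A4 at offsets 0–1.
U+098B → 3-byte form E0 A6 8B at offsets 2–4.
U+255C → 3-byte form E2 95 9C at offsets 5–7.
U+16C1 → 3-byte form E1 9B 81 at offsets 8–10.
Offset 10 falls in char 4's range; it's byte 3 of E1 9B 81 = 0x81.

0x81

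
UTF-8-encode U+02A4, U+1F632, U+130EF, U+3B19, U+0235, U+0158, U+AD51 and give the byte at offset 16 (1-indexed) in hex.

0xC5

1-indexed offset 16 is 0-indexed offset 15.
U+02A4 → 2-byte form CA A4 at offsets 0–1.
U+1F632 → 4-byte form F0 9F 98 B2 at offsets 2–5.
U+130EF → 4-byte form F0 93 83 AF at offsets 6–9.
U+3B19 → 3-byte form E3 AC 99 at offsets 10–12.
U+0235 → 2-byte form C8 B5 at offsets 13–14.
U+0158 → 2-byte form C5 98 at offsets 15–16.
Offset 15 falls in char 6's range; it's byte 1 of C5 98 = 0xC5.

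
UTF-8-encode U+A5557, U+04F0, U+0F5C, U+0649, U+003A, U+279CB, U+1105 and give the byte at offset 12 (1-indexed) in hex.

0x3A

1-indexed offset 12 is 0-indexed offset 11.
U+A5557 → 4-byte form F2 A5 95 97 at offsets 0–3.
U+04F0 → 2-byte form D3 B0 at offsets 4–5.
U+0F5C → 3-byte form E0 BD 9C at offsets 6–8.
U+0649 → 2-byte form D9 89 at offsets 9–10.
U+003A → 1-byte form 3A at offsets 11–11.
Offset 11 falls in char 5's range; it's byte 1 of 3A = 0x3A.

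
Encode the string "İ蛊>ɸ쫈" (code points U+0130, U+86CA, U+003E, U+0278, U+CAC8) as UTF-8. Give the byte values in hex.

U+0130: 2-byte form → C4 B0.
U+86CA: 3-byte form → E8 9B 8A.
U+003E: 1-byte form → 3E.
U+0278: 2-byte form → C9 B8.
U+CAC8: 3-byte form → EC AB 88.
Concatenated (11 bytes): C4 B0 E8 9B 8A 3E C9 B8 EC AB 88.

C4 B0 E8 9B 8A 3E C9 B8 EC AB 88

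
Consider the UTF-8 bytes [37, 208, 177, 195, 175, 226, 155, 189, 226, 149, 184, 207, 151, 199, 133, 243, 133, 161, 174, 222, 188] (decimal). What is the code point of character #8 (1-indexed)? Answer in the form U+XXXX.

Offset 0: leading byte 0x25 = 00100101 → 1-byte char #1 = 25.
Offset 1: leading byte 0xD0 = 11010000 → 2-byte char #2 = D0 B1.
Offset 3: leading byte 0xC3 = 11000011 → 2-byte char #3 = C3 AF.
Offset 5: leading byte 0xE2 = 11100010 → 3-byte char #4 = E2 9B BD.
Offset 8: leading byte 0xE2 = 11100010 → 3-byte char #5 = E2 95 B8.
Offset 11: leading byte 0xCF = 11001111 → 2-byte char #6 = CF 97.
Offset 13: leading byte 0xC7 = 11000111 → 2-byte char #7 = C7 85.
Offset 15: leading byte 0xF3 = 11110011 → 4-byte char #8 = F3 85 A1 AE.
Leading byte 0xF3 = 11110011 matches 11110xxx → 4-byte sequence.
Byte 1: 0xF3 = 11110011, payload 011 (3 bits).
Byte 2: 0x85 = 10000101 (10xxxxxx ✓), payload 000101.
Byte 3: 0xA1 = 10100001 (10xxxxxx ✓), payload 100001.
Byte 4: 0xAE = 10101110 (10xxxxxx ✓), payload 101110.
Concatenate: 011000101100001101110 = 0xC586E (21 bits → U+C586E).

U+C586E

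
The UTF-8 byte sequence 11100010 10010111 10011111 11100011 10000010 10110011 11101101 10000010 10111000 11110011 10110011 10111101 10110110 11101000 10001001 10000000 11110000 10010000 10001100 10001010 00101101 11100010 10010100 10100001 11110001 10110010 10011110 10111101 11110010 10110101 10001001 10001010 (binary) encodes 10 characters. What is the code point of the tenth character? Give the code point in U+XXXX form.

U+B524A

Offset 0: leading byte 0xE2 = 11100010 → 3-byte char #1 = E2 97 9F.
Offset 3: leading byte 0xE3 = 11100011 → 3-byte char #2 = E3 82 B3.
Offset 6: leading byte 0xED = 11101101 → 3-byte char #3 = ED 82 B8.
Offset 9: leading byte 0xF3 = 11110011 → 4-byte char #4 = F3 B3 BD B6.
Offset 13: leading byte 0xE8 = 11101000 → 3-byte char #5 = E8 89 80.
Offset 16: leading byte 0xF0 = 11110000 → 4-byte char #6 = F0 90 8C 8A.
Offset 20: leading byte 0x2D = 00101101 → 1-byte char #7 = 2D.
Offset 21: leading byte 0xE2 = 11100010 → 3-byte char #8 = E2 94 A1.
Offset 24: leading byte 0xF1 = 11110001 → 4-byte char #9 = F1 B2 9E BD.
Offset 28: leading byte 0xF2 = 11110010 → 4-byte char #10 = F2 B5 89 8A.
Leading byte 0xF2 = 11110010 matches 11110xxx → 4-byte sequence.
Byte 1: 0xF2 = 11110010, payload 010 (3 bits).
Byte 2: 0xB5 = 10110101 (10xxxxxx ✓), payload 110101.
Byte 3: 0x89 = 10001001 (10xxxxxx ✓), payload 001001.
Byte 4: 0x8A = 10001010 (10xxxxxx ✓), payload 001010.
Concatenate: 010110101001001001010 = 0xB524A (21 bits → U+B524A).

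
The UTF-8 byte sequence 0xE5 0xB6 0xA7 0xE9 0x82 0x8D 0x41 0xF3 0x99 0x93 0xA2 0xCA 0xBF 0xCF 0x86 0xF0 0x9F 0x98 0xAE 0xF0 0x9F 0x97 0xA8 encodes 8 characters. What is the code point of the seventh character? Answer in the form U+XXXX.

Offset 0: leading byte 0xE5 = 11100101 → 3-byte char #1 = E5 B6 A7.
Offset 3: leading byte 0xE9 = 11101001 → 3-byte char #2 = E9 82 8D.
Offset 6: leading byte 0x41 = 01000001 → 1-byte char #3 = 41.
Offset 7: leading byte 0xF3 = 11110011 → 4-byte char #4 = F3 99 93 A2.
Offset 11: leading byte 0xCA = 11001010 → 2-byte char #5 = CA BF.
Offset 13: leading byte 0xCF = 11001111 → 2-byte char #6 = CF 86.
Offset 15: leading byte 0xF0 = 11110000 → 4-byte char #7 = F0 9F 98 AE.
Leading byte 0xF0 = 11110000 matches 11110xxx → 4-byte sequence.
Byte 1: 0xF0 = 11110000, payload 000 (3 bits).
Byte 2: 0x9F = 10011111 (10xxxxxx ✓), payload 011111.
Byte 3: 0x98 = 10011000 (10xxxxxx ✓), payload 011000.
Byte 4: 0xAE = 10101110 (10xxxxxx ✓), payload 101110.
Concatenate: 000011111011000101110 = 0x1F62E (21 bits → U+1F62E).

U+1F62E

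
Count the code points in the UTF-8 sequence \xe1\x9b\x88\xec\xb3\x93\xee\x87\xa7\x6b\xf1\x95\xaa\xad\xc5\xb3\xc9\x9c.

7

Byte at offset 0: 0xE1 = 11100001 → 3-byte char (#1). Advance 3.
Byte at offset 3: 0xEC = 11101100 → 3-byte char (#2). Advance 3.
Byte at offset 6: 0xEE = 11101110 → 3-byte char (#3). Advance 3.
Byte at offset 9: 0x6B = 01101011 → 1-byte char (#4). Advance 1.
Byte at offset 10: 0xF1 = 11110001 → 4-byte char (#5). Advance 4.
Byte at offset 14: 0xC5 = 11000101 → 2-byte char (#6). Advance 2.
Byte at offset 16: 0xC9 = 11001001 → 2-byte char (#7). Advance 2.
Reached end at offset 18 after 7 code points.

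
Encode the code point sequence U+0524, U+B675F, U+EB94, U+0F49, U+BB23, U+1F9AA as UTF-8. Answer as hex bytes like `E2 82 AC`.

U+0524: 2-byte form → D4 A4.
U+B675F: 4-byte form → F2 B6 9D 9F.
U+EB94: 3-byte form → EE AE 94.
U+0F49: 3-byte form → E0 BD 89.
U+BB23: 3-byte form → EB AC A3.
U+1F9AA: 4-byte form → F0 9F A6 AA.
Concatenated (19 bytes): D4 A4 F2 B6 9D 9F EE AE 94 E0 BD 89 EB AC A3 F0 9F A6 AA.

D4 A4 F2 B6 9D 9F EE AE 94 E0 BD 89 EB AC A3 F0 9F A6 AA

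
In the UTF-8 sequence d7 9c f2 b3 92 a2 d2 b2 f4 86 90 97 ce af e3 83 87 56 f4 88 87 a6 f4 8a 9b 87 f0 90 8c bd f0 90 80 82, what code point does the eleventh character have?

U+10002

Offset 0: leading byte 0xD7 = 11010111 → 2-byte char #1 = D7 9C.
Offset 2: leading byte 0xF2 = 11110010 → 4-byte char #2 = F2 B3 92 A2.
Offset 6: leading byte 0xD2 = 11010010 → 2-byte char #3 = D2 B2.
Offset 8: leading byte 0xF4 = 11110100 → 4-byte char #4 = F4 86 90 97.
Offset 12: leading byte 0xCE = 11001110 → 2-byte char #5 = CE AF.
Offset 14: leading byte 0xE3 = 11100011 → 3-byte char #6 = E3 83 87.
Offset 17: leading byte 0x56 = 01010110 → 1-byte char #7 = 56.
Offset 18: leading byte 0xF4 = 11110100 → 4-byte char #8 = F4 88 87 A6.
Offset 22: leading byte 0xF4 = 11110100 → 4-byte char #9 = F4 8A 9B 87.
Offset 26: leading byte 0xF0 = 11110000 → 4-byte char #10 = F0 90 8C BD.
Offset 30: leading byte 0xF0 = 11110000 → 4-byte char #11 = F0 90 80 82.
Leading byte 0xF0 = 11110000 matches 11110xxx → 4-byte sequence.
Byte 1: 0xF0 = 11110000, payload 000 (3 bits).
Byte 2: 0x90 = 10010000 (10xxxxxx ✓), payload 010000.
Byte 3: 0x80 = 10000000 (10xxxxxx ✓), payload 000000.
Byte 4: 0x82 = 10000010 (10xxxxxx ✓), payload 000010.
Concatenate: 000010000000000000010 = 0x10002 (21 bits → U+10002).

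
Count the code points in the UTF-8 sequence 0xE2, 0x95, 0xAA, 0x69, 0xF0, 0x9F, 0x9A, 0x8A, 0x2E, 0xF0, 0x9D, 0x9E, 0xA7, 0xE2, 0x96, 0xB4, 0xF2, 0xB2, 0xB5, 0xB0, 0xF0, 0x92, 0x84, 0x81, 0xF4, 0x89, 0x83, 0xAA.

Byte at offset 0: 0xE2 = 11100010 → 3-byte char (#1). Advance 3.
Byte at offset 3: 0x69 = 01101001 → 1-byte char (#2). Advance 1.
Byte at offset 4: 0xF0 = 11110000 → 4-byte char (#3). Advance 4.
Byte at offset 8: 0x2E = 00101110 → 1-byte char (#4). Advance 1.
Byte at offset 9: 0xF0 = 11110000 → 4-byte char (#5). Advance 4.
Byte at offset 13: 0xE2 = 11100010 → 3-byte char (#6). Advance 3.
Byte at offset 16: 0xF2 = 11110010 → 4-byte char (#7). Advance 4.
Byte at offset 20: 0xF0 = 11110000 → 4-byte char (#8). Advance 4.
Byte at offset 24: 0xF4 = 11110100 → 4-byte char (#9). Advance 4.
Reached end at offset 28 after 9 code points.

9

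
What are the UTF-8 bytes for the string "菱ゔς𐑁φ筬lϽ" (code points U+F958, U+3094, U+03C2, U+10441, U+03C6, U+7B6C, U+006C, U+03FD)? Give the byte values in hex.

U+F958: 3-byte form → EF A5 98.
U+3094: 3-byte form → E3 82 94.
U+03C2: 2-byte form → CF 82.
U+10441: 4-byte form → F0 90 91 81.
U+03C6: 2-byte form → CF 86.
U+7B6C: 3-byte form → E7 AD AC.
U+006C: 1-byte form → 6C.
U+03FD: 2-byte form → CF BD.
Concatenated (20 bytes): EF A5 98 E3 82 94 CF 82 F0 90 91 81 CF 86 E7 AD AC 6C CF BD.

EF A5 98 E3 82 94 CF 82 F0 90 91 81 CF 86 E7 AD AC 6C CF BD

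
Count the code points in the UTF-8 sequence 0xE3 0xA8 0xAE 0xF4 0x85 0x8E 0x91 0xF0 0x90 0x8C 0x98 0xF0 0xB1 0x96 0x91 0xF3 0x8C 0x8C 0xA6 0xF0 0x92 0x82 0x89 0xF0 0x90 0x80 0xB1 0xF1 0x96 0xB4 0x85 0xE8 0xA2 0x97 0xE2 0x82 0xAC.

10

Byte at offset 0: 0xE3 = 11100011 → 3-byte char (#1). Advance 3.
Byte at offset 3: 0xF4 = 11110100 → 4-byte char (#2). Advance 4.
Byte at offset 7: 0xF0 = 11110000 → 4-byte char (#3). Advance 4.
Byte at offset 11: 0xF0 = 11110000 → 4-byte char (#4). Advance 4.
Byte at offset 15: 0xF3 = 11110011 → 4-byte char (#5). Advance 4.
Byte at offset 19: 0xF0 = 11110000 → 4-byte char (#6). Advance 4.
Byte at offset 23: 0xF0 = 11110000 → 4-byte char (#7). Advance 4.
Byte at offset 27: 0xF1 = 11110001 → 4-byte char (#8). Advance 4.
Byte at offset 31: 0xE8 = 11101000 → 3-byte char (#9). Advance 3.
Byte at offset 34: 0xE2 = 11100010 → 3-byte char (#10). Advance 3.
Reached end at offset 37 after 10 code points.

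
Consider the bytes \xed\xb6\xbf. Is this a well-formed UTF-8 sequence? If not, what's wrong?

Structurally a 3-byte sequence; payload = 0xDDBF.
But 0xDDBF is in U+D800–U+DFFF, the surrogate range. Surrogates are not Unicode scalar values and are forbidden in UTF-8.

invalid (encodes a surrogate (U+D800–U+DFFF))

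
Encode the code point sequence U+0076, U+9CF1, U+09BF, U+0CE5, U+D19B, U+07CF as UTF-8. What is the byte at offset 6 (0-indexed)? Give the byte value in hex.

U+0076 → 1-byte form 76 at offsets 0–0.
U+9CF1 → 3-byte form E9 B3 B1 at offsets 1–3.
U+09BF → 3-byte form E0 A6 BF at offsets 4–6.
Offset 6 falls in char 3's range; it's byte 3 of E0 A6 BF = 0xBF.

0xBF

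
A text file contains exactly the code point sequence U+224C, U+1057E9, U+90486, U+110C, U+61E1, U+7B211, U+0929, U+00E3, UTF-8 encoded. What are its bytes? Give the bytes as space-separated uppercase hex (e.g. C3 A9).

E2 89 8C F4 85 9F A9 F2 90 92 86 E1 84 8C E6 87 A1 F1 BB 88 91 E0 A4 A9 C3 A3

U+224C: 3-byte form → E2 89 8C.
U+1057E9: 4-byte form → F4 85 9F A9.
U+90486: 4-byte form → F2 90 92 86.
U+110C: 3-byte form → E1 84 8C.
U+61E1: 3-byte form → E6 87 A1.
U+7B211: 4-byte form → F1 BB 88 91.
U+0929: 3-byte form → E0 A4 A9.
U+00E3: 2-byte form → C3 A3.
Concatenated (26 bytes): E2 89 8C F4 85 9F A9 F2 90 92 86 E1 84 8C E6 87 A1 F1 BB 88 91 E0 A4 A9 C3 A3.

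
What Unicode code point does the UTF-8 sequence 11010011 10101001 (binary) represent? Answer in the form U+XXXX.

Leading byte 0xD3 = 11010011 matches 110xxxxx → 2-byte sequence.
Byte 1: 0xD3 = 11010011, payload 10011 (5 bits).
Byte 2: 0xA9 = 10101001 (10xxxxxx ✓), payload 101001.
Concatenate: 10011101001 = 0x4E9 (11 bits → U+04E9).

U+04E9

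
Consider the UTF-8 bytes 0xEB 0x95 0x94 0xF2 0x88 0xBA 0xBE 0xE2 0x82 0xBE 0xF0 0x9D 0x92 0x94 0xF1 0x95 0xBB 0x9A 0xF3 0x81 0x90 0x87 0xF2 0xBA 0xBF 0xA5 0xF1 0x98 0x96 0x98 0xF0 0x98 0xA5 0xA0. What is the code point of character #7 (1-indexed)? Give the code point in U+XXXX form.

Offset 0: leading byte 0xEB = 11101011 → 3-byte char #1 = EB 95 94.
Offset 3: leading byte 0xF2 = 11110010 → 4-byte char #2 = F2 88 BA BE.
Offset 7: leading byte 0xE2 = 11100010 → 3-byte char #3 = E2 82 BE.
Offset 10: leading byte 0xF0 = 11110000 → 4-byte char #4 = F0 9D 92 94.
Offset 14: leading byte 0xF1 = 11110001 → 4-byte char #5 = F1 95 BB 9A.
Offset 18: leading byte 0xF3 = 11110011 → 4-byte char #6 = F3 81 90 87.
Offset 22: leading byte 0xF2 = 11110010 → 4-byte char #7 = F2 BA BF A5.
Leading byte 0xF2 = 11110010 matches 11110xxx → 4-byte sequence.
Byte 1: 0xF2 = 11110010, payload 010 (3 bits).
Byte 2: 0xBA = 10111010 (10xxxxxx ✓), payload 111010.
Byte 3: 0xBF = 10111111 (10xxxxxx ✓), payload 111111.
Byte 4: 0xA5 = 10100101 (10xxxxxx ✓), payload 100101.
Concatenate: 010111010111111100101 = 0xBAFE5 (21 bits → U+BAFE5).

U+BAFE5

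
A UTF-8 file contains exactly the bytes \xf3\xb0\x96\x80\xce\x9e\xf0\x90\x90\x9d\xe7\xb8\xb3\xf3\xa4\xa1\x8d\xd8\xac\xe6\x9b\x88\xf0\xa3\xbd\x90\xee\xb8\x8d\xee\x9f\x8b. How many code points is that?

10

Byte at offset 0: 0xF3 = 11110011 → 4-byte char (#1). Advance 4.
Byte at offset 4: 0xCE = 11001110 → 2-byte char (#2). Advance 2.
Byte at offset 6: 0xF0 = 11110000 → 4-byte char (#3). Advance 4.
Byte at offset 10: 0xE7 = 11100111 → 3-byte char (#4). Advance 3.
Byte at offset 13: 0xF3 = 11110011 → 4-byte char (#5). Advance 4.
Byte at offset 17: 0xD8 = 11011000 → 2-byte char (#6). Advance 2.
Byte at offset 19: 0xE6 = 11100110 → 3-byte char (#7). Advance 3.
Byte at offset 22: 0xF0 = 11110000 → 4-byte char (#8). Advance 4.
Byte at offset 26: 0xEE = 11101110 → 3-byte char (#9). Advance 3.
Byte at offset 29: 0xEE = 11101110 → 3-byte char (#10). Advance 3.
Reached end at offset 32 after 10 code points.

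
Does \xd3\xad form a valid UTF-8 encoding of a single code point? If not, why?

Leading byte 0xD3 = 11010011 → 2-byte form.
Continuation bytes 0xAD=10101101 all match 10xxxxxx.
Decoded value 0x4ED is ≥ 0x80 (shortest form) and not a surrogate.

valid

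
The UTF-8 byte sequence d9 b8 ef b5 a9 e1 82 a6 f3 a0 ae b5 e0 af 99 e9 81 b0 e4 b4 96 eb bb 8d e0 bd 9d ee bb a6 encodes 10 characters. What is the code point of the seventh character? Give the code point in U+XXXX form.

U+4D16

Offset 0: leading byte 0xD9 = 11011001 → 2-byte char #1 = D9 B8.
Offset 2: leading byte 0xEF = 11101111 → 3-byte char #2 = EF B5 A9.
Offset 5: leading byte 0xE1 = 11100001 → 3-byte char #3 = E1 82 A6.
Offset 8: leading byte 0xF3 = 11110011 → 4-byte char #4 = F3 A0 AE B5.
Offset 12: leading byte 0xE0 = 11100000 → 3-byte char #5 = E0 AF 99.
Offset 15: leading byte 0xE9 = 11101001 → 3-byte char #6 = E9 81 B0.
Offset 18: leading byte 0xE4 = 11100100 → 3-byte char #7 = E4 B4 96.
Leading byte 0xE4 = 11100100 matches 1110xxxx → 3-byte sequence.
Byte 1: 0xE4 = 11100100, payload 0100 (4 bits).
Byte 2: 0xB4 = 10110100 (10xxxxxx ✓), payload 110100.
Byte 3: 0x96 = 10010110 (10xxxxxx ✓), payload 010110.
Concatenate: 0100110100010110 = 0x4D16 (16 bits → U+4D16).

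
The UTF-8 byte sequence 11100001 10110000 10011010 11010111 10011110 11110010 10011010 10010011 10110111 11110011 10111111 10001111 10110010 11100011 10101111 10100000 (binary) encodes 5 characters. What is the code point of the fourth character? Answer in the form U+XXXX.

U+FF3F2

Offset 0: leading byte 0xE1 = 11100001 → 3-byte char #1 = E1 B0 9A.
Offset 3: leading byte 0xD7 = 11010111 → 2-byte char #2 = D7 9E.
Offset 5: leading byte 0xF2 = 11110010 → 4-byte char #3 = F2 9A 93 B7.
Offset 9: leading byte 0xF3 = 11110011 → 4-byte char #4 = F3 BF 8F B2.
Leading byte 0xF3 = 11110011 matches 11110xxx → 4-byte sequence.
Byte 1: 0xF3 = 11110011, payload 011 (3 bits).
Byte 2: 0xBF = 10111111 (10xxxxxx ✓), payload 111111.
Byte 3: 0x8F = 10001111 (10xxxxxx ✓), payload 001111.
Byte 4: 0xB2 = 10110010 (10xxxxxx ✓), payload 110010.
Concatenate: 011111111001111110010 = 0xFF3F2 (21 bits → U+FF3F2).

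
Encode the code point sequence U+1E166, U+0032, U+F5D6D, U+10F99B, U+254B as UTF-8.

U+1E166: 4-byte form → F0 9E 85 A6.
U+0032: 1-byte form → 32.
U+F5D6D: 4-byte form → F3 B5 B5 AD.
U+10F99B: 4-byte form → F4 8F A6 9B.
U+254B: 3-byte form → E2 95 8B.
Concatenated (16 bytes): F0 9E 85 A6 32 F3 B5 B5 AD F4 8F A6 9B E2 95 8B.

F0 9E 85 A6 32 F3 B5 B5 AD F4 8F A6 9B E2 95 8B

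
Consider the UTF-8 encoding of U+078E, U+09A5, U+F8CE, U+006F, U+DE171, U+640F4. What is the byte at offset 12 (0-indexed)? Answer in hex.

0xB1

U+078E → 2-byte form DE 8E at offsets 0–1.
U+09A5 → 3-byte form E0 A6 A5 at offsets 2–4.
U+F8CE → 3-byte form EF A3 8E at offsets 5–7.
U+006F → 1-byte form 6F at offsets 8–8.
U+DE171 → 4-byte form F3 9E 85 B1 at offsets 9–12.
Offset 12 falls in char 5's range; it's byte 4 of F3 9E 85 B1 = 0xB1.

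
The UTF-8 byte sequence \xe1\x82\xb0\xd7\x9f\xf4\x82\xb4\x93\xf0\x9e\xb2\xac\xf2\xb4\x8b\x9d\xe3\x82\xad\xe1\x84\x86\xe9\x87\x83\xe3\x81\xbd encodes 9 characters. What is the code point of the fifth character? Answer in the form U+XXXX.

U+B42DD

Offset 0: leading byte 0xE1 = 11100001 → 3-byte char #1 = E1 82 B0.
Offset 3: leading byte 0xD7 = 11010111 → 2-byte char #2 = D7 9F.
Offset 5: leading byte 0xF4 = 11110100 → 4-byte char #3 = F4 82 B4 93.
Offset 9: leading byte 0xF0 = 11110000 → 4-byte char #4 = F0 9E B2 AC.
Offset 13: leading byte 0xF2 = 11110010 → 4-byte char #5 = F2 B4 8B 9D.
Leading byte 0xF2 = 11110010 matches 11110xxx → 4-byte sequence.
Byte 1: 0xF2 = 11110010, payload 010 (3 bits).
Byte 2: 0xB4 = 10110100 (10xxxxxx ✓), payload 110100.
Byte 3: 0x8B = 10001011 (10xxxxxx ✓), payload 001011.
Byte 4: 0x9D = 10011101 (10xxxxxx ✓), payload 011101.
Concatenate: 010110100001011011101 = 0xB42DD (21 bits → U+B42DD).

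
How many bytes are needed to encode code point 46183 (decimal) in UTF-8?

3

U+B467 = 0xB467. UTF-8 uses 1 byte below 0x80, 2 below 0x800, 3 below 0x10000, 4 up to 0x10FFFF. 0xB467 is in U+0800–U+FFFF → 3 bytes.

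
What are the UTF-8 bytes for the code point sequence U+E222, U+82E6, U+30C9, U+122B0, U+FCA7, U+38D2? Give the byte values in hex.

EE 88 A2 E8 8B A6 E3 83 89 F0 92 8A B0 EF B2 A7 E3 A3 92

U+E222: 3-byte form → EE 88 A2.
U+82E6: 3-byte form → E8 8B A6.
U+30C9: 3-byte form → E3 83 89.
U+122B0: 4-byte form → F0 92 8A B0.
U+FCA7: 3-byte form → EF B2 A7.
U+38D2: 3-byte form → E3 A3 92.
Concatenated (19 bytes): EE 88 A2 E8 8B A6 E3 83 89 F0 92 8A B0 EF B2 A7 E3 A3 92.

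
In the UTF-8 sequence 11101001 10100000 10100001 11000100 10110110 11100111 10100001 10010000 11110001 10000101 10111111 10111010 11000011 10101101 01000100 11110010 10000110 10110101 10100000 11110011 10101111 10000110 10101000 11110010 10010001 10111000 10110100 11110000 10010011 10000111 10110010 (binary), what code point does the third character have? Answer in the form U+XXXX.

U+7850

Offset 0: leading byte 0xE9 = 11101001 → 3-byte char #1 = E9 A0 A1.
Offset 3: leading byte 0xC4 = 11000100 → 2-byte char #2 = C4 B6.
Offset 5: leading byte 0xE7 = 11100111 → 3-byte char #3 = E7 A1 90.
Leading byte 0xE7 = 11100111 matches 1110xxxx → 3-byte sequence.
Byte 1: 0xE7 = 11100111, payload 0111 (4 bits).
Byte 2: 0xA1 = 10100001 (10xxxxxx ✓), payload 100001.
Byte 3: 0x90 = 10010000 (10xxxxxx ✓), payload 010000.
Concatenate: 0111100001010000 = 0x7850 (16 bits → U+7850).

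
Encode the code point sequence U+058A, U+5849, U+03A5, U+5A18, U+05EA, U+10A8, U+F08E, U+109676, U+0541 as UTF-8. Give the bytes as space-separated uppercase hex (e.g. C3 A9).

U+058A: 2-byte form → D6 8A.
U+5849: 3-byte form → E5 A1 89.
U+03A5: 2-byte form → CE A5.
U+5A18: 3-byte form → E5 A8 98.
U+05EA: 2-byte form → D7 AA.
U+10A8: 3-byte form → E1 82 A8.
U+F08E: 3-byte form → EF 82 8E.
U+109676: 4-byte form → F4 89 99 B6.
U+0541: 2-byte form → D5 81.
Concatenated (24 bytes): D6 8A E5 A1 89 CE A5 E5 A8 98 D7 AA E1 82 A8 EF 82 8E F4 89 99 B6 D5 81.

D6 8A E5 A1 89 CE A5 E5 A8 98 D7 AA E1 82 A8 EF 82 8E F4 89 99 B6 D5 81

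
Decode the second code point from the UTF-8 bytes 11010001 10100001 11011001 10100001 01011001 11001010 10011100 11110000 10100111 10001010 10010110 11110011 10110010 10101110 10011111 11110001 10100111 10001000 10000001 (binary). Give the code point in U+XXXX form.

Offset 0: leading byte 0xD1 = 11010001 → 2-byte char #1 = D1 A1.
Offset 2: leading byte 0xD9 = 11011001 → 2-byte char #2 = D9 A1.
Leading byte 0xD9 = 11011001 matches 110xxxxx → 2-byte sequence.
Byte 1: 0xD9 = 11011001, payload 11001 (5 bits).
Byte 2: 0xA1 = 10100001 (10xxxxxx ✓), payload 100001.
Concatenate: 11001100001 = 0x661 (11 bits → U+0661).

U+0661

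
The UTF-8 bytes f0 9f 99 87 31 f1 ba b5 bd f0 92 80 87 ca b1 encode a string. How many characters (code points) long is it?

5

Byte at offset 0: 0xF0 = 11110000 → 4-byte char (#1). Advance 4.
Byte at offset 4: 0x31 = 00110001 → 1-byte char (#2). Advance 1.
Byte at offset 5: 0xF1 = 11110001 → 4-byte char (#3). Advance 4.
Byte at offset 9: 0xF0 = 11110000 → 4-byte char (#4). Advance 4.
Byte at offset 13: 0xCA = 11001010 → 2-byte char (#5). Advance 2.
Reached end at offset 15 after 5 code points.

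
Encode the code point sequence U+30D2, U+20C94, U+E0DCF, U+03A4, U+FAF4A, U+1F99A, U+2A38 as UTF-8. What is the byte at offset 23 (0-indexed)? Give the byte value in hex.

0xB8

U+30D2 → 3-byte form E3 83 92 at offsets 0–2.
U+20C94 → 4-byte form F0 A0 B2 94 at offsets 3–6.
U+E0DCF → 4-byte form F3 A0 B7 8F at offsets 7–10.
U+03A4 → 2-byte form CE A4 at offsets 11–12.
U+FAF4A → 4-byte form F3 BA BD 8A at offsets 13–16.
U+1F99A → 4-byte form F0 9F A6 9A at offsets 17–20.
U+2A38 → 3-byte form E2 A8 B8 at offsets 21–23.
Offset 23 falls in char 7's range; it's byte 3 of E2 A8 B8 = 0xB8.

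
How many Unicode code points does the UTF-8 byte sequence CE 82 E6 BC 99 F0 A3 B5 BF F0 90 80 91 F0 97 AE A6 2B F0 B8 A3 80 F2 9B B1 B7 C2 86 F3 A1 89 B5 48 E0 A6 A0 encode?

Byte at offset 0: 0xCE = 11001110 → 2-byte char (#1). Advance 2.
Byte at offset 2: 0xE6 = 11100110 → 3-byte char (#2). Advance 3.
Byte at offset 5: 0xF0 = 11110000 → 4-byte char (#3). Advance 4.
Byte at offset 9: 0xF0 = 11110000 → 4-byte char (#4). Advance 4.
Byte at offset 13: 0xF0 = 11110000 → 4-byte char (#5). Advance 4.
Byte at offset 17: 0x2B = 00101011 → 1-byte char (#6). Advance 1.
Byte at offset 18: 0xF0 = 11110000 → 4-byte char (#7). Advance 4.
Byte at offset 22: 0xF2 = 11110010 → 4-byte char (#8). Advance 4.
Byte at offset 26: 0xC2 = 11000010 → 2-byte char (#9). Advance 2.
Byte at offset 28: 0xF3 = 11110011 → 4-byte char (#10). Advance 4.
Byte at offset 32: 0x48 = 01001000 → 1-byte char (#11). Advance 1.
Byte at offset 33: 0xE0 = 11100000 → 3-byte char (#12). Advance 3.
Reached end at offset 36 after 12 code points.

12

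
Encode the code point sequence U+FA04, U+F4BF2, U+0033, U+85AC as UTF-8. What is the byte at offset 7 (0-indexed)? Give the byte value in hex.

U+FA04 → 3-byte form EF A8 84 at offsets 0–2.
U+F4BF2 → 4-byte form F3 B4 AF B2 at offsets 3–6.
U+0033 → 1-byte form 33 at offsets 7–7.
Offset 7 falls in char 3's range; it's byte 1 of 33 = 0x33.

0x33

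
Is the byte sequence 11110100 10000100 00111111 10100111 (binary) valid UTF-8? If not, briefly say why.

invalid (non-continuation byte where continuation expected)

Leading byte 0xF4 = 11110100 → 4-byte form.
Byte 3 is 0x3F = 00111111, which is not 10xxxxxx — expected a continuation byte.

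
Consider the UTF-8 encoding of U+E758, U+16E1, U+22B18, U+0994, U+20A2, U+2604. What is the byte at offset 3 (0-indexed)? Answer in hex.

U+E758 → 3-byte form EE 9D 98 at offsets 0–2.
U+16E1 → 3-byte form E1 9B A1 at offsets 3–5.
Offset 3 falls in char 2's range; it's byte 1 of E1 9B A1 = 0xE1.

0xE1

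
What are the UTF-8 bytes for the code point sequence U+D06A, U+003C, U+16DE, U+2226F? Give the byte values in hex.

U+D06A: 3-byte form → ED 81 AA.
U+003C: 1-byte form → 3C.
U+16DE: 3-byte form → E1 9B 9E.
U+2226F: 4-byte form → F0 A2 89 AF.
Concatenated (11 bytes): ED 81 AA 3C E1 9B 9E F0 A2 89 AF.

ED 81 AA 3C E1 9B 9E F0 A2 89 AF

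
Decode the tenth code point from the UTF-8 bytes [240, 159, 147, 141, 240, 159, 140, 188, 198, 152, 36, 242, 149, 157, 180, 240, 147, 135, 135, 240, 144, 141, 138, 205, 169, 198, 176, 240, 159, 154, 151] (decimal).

U+1F697

Offset 0: leading byte 0xF0 = 11110000 → 4-byte char #1 = F0 9F 93 8D.
Offset 4: leading byte 0xF0 = 11110000 → 4-byte char #2 = F0 9F 8C BC.
Offset 8: leading byte 0xC6 = 11000110 → 2-byte char #3 = C6 98.
Offset 10: leading byte 0x24 = 00100100 → 1-byte char #4 = 24.
Offset 11: leading byte 0xF2 = 11110010 → 4-byte char #5 = F2 95 9D B4.
Offset 15: leading byte 0xF0 = 11110000 → 4-byte char #6 = F0 93 87 87.
Offset 19: leading byte 0xF0 = 11110000 → 4-byte char #7 = F0 90 8D 8A.
Offset 23: leading byte 0xCD = 11001101 → 2-byte char #8 = CD A9.
Offset 25: leading byte 0xC6 = 11000110 → 2-byte char #9 = C6 B0.
Offset 27: leading byte 0xF0 = 11110000 → 4-byte char #10 = F0 9F 9A 97.
Leading byte 0xF0 = 11110000 matches 11110xxx → 4-byte sequence.
Byte 1: 0xF0 = 11110000, payload 000 (3 bits).
Byte 2: 0x9F = 10011111 (10xxxxxx ✓), payload 011111.
Byte 3: 0x9A = 10011010 (10xxxxxx ✓), payload 011010.
Byte 4: 0x97 = 10010111 (10xxxxxx ✓), payload 010111.
Concatenate: 000011111011010010111 = 0x1F697 (21 bits → U+1F697).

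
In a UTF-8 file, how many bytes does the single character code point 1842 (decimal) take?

U+0732 = 0x732. UTF-8 uses 1 byte below 0x80, 2 below 0x800, 3 below 0x10000, 4 up to 0x10FFFF. 0x732 is in U+0080–U+07FF → 2 bytes.

2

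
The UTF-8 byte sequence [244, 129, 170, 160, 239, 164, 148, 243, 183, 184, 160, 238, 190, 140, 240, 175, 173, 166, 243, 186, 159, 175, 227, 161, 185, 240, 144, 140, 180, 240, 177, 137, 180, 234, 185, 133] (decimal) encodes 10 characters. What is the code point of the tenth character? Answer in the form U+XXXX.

U+AE45

Offset 0: leading byte 0xF4 = 11110100 → 4-byte char #1 = F4 81 AA A0.
Offset 4: leading byte 0xEF = 11101111 → 3-byte char #2 = EF A4 94.
Offset 7: leading byte 0xF3 = 11110011 → 4-byte char #3 = F3 B7 B8 A0.
Offset 11: leading byte 0xEE = 11101110 → 3-byte char #4 = EE BE 8C.
Offset 14: leading byte 0xF0 = 11110000 → 4-byte char #5 = F0 AF AD A6.
Offset 18: leading byte 0xF3 = 11110011 → 4-byte char #6 = F3 BA 9F AF.
Offset 22: leading byte 0xE3 = 11100011 → 3-byte char #7 = E3 A1 B9.
Offset 25: leading byte 0xF0 = 11110000 → 4-byte char #8 = F0 90 8C B4.
Offset 29: leading byte 0xF0 = 11110000 → 4-byte char #9 = F0 B1 89 B4.
Offset 33: leading byte 0xEA = 11101010 → 3-byte char #10 = EA B9 85.
Leading byte 0xEA = 11101010 matches 1110xxxx → 3-byte sequence.
Byte 1: 0xEA = 11101010, payload 1010 (4 bits).
Byte 2: 0xB9 = 10111001 (10xxxxxx ✓), payload 111001.
Byte 3: 0x85 = 10000101 (10xxxxxx ✓), payload 000101.
Concatenate: 1010111001000101 = 0xAE45 (16 bits → U+AE45).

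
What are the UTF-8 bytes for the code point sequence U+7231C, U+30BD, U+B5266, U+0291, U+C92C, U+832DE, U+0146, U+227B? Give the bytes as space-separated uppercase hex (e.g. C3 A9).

F1 B2 8C 9C E3 82 BD F2 B5 89 A6 CA 91 EC A4 AC F2 83 8B 9E C5 86 E2 89 BB

U+7231C: 4-byte form → F1 B2 8C 9C.
U+30BD: 3-byte form → E3 82 BD.
U+B5266: 4-byte form → F2 B5 89 A6.
U+0291: 2-byte form → CA 91.
U+C92C: 3-byte form → EC A4 AC.
U+832DE: 4-byte form → F2 83 8B 9E.
U+0146: 2-byte form → C5 86.
U+227B: 3-byte form → E2 89 BB.
Concatenated (25 bytes): F1 B2 8C 9C E3 82 BD F2 B5 89 A6 CA 91 EC A4 AC F2 83 8B 9E C5 86 E2 89 BB.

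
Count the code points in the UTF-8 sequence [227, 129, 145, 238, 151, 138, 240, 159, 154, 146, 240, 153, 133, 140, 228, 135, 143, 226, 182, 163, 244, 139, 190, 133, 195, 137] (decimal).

Byte at offset 0: 0xE3 = 11100011 → 3-byte char (#1). Advance 3.
Byte at offset 3: 0xEE = 11101110 → 3-byte char (#2). Advance 3.
Byte at offset 6: 0xF0 = 11110000 → 4-byte char (#3). Advance 4.
Byte at offset 10: 0xF0 = 11110000 → 4-byte char (#4). Advance 4.
Byte at offset 14: 0xE4 = 11100100 → 3-byte char (#5). Advance 3.
Byte at offset 17: 0xE2 = 11100010 → 3-byte char (#6). Advance 3.
Byte at offset 20: 0xF4 = 11110100 → 4-byte char (#7). Advance 4.
Byte at offset 24: 0xC3 = 11000011 → 2-byte char (#8). Advance 2.
Reached end at offset 26 after 8 code points.

8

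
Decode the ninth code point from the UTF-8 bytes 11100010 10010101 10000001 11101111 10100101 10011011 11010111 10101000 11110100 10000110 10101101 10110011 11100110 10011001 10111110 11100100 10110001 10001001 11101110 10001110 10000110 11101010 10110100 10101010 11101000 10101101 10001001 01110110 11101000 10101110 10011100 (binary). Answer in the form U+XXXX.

Offset 0: leading byte 0xE2 = 11100010 → 3-byte char #1 = E2 95 81.
Offset 3: leading byte 0xEF = 11101111 → 3-byte char #2 = EF A5 9B.
Offset 6: leading byte 0xD7 = 11010111 → 2-byte char #3 = D7 A8.
Offset 8: leading byte 0xF4 = 11110100 → 4-byte char #4 = F4 86 AD B3.
Offset 12: leading byte 0xE6 = 11100110 → 3-byte char #5 = E6 99 BE.
Offset 15: leading byte 0xE4 = 11100100 → 3-byte char #6 = E4 B1 89.
Offset 18: leading byte 0xEE = 11101110 → 3-byte char #7 = EE 8E 86.
Offset 21: leading byte 0xEA = 11101010 → 3-byte char #8 = EA B4 AA.
Offset 24: leading byte 0xE8 = 11101000 → 3-byte char #9 = E8 AD 89.
Leading byte 0xE8 = 11101000 matches 1110xxxx → 3-byte sequence.
Byte 1: 0xE8 = 11101000, payload 1000 (4 bits).
Byte 2: 0xAD = 10101101 (10xxxxxx ✓), payload 101101.
Byte 3: 0x89 = 10001001 (10xxxxxx ✓), payload 001001.
Concatenate: 1000101101001001 = 0x8B49 (16 bits → U+8B49).

U+8B49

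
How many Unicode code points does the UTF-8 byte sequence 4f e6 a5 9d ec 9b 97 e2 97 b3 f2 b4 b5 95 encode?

5

Byte at offset 0: 0x4F = 01001111 → 1-byte char (#1). Advance 1.
Byte at offset 1: 0xE6 = 11100110 → 3-byte char (#2). Advance 3.
Byte at offset 4: 0xEC = 11101100 → 3-byte char (#3). Advance 3.
Byte at offset 7: 0xE2 = 11100010 → 3-byte char (#4). Advance 3.
Byte at offset 10: 0xF2 = 11110010 → 4-byte char (#5). Advance 4.
Reached end at offset 14 after 5 code points.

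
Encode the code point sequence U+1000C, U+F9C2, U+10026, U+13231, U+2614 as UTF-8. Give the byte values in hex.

F0 90 80 8C EF A7 82 F0 90 80 A6 F0 93 88 B1 E2 98 94

U+1000C: 4-byte form → F0 90 80 8C.
U+F9C2: 3-byte form → EF A7 82.
U+10026: 4-byte form → F0 90 80 A6.
U+13231: 4-byte form → F0 93 88 B1.
U+2614: 3-byte form → E2 98 94.
Concatenated (18 bytes): F0 90 80 8C EF A7 82 F0 90 80 A6 F0 93 88 B1 E2 98 94.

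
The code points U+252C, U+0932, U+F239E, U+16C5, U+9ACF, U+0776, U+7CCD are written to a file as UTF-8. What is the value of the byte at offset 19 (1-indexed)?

1-indexed offset 19 is 0-indexed offset 18.
U+252C → 3-byte form E2 94 AC at offsets 0–2.
U+0932 → 3-byte form E0 A4 B2 at offsets 3–5.
U+F239E → 4-byte form F3 B2 8E 9E at offsets 6–9.
U+16C5 → 3-byte form E1 9B 85 at offsets 10–12.
U+9ACF → 3-byte form E9 AB 8F at offsets 13–15.
U+0776 → 2-byte form DD B6 at offsets 16–17.
U+7CCD → 3-byte form E7 B3 8D at offsets 18–20.
Offset 18 falls in char 7's range; it's byte 1 of E7 B3 8D = 0xE7.

0xE7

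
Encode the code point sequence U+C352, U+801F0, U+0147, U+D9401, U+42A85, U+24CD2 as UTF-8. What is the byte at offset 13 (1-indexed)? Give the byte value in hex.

0x81

1-indexed offset 13 is 0-indexed offset 12.
U+C352 → 3-byte form EC 8D 92 at offsets 0–2.
U+801F0 → 4-byte form F2 80 87 B0 at offsets 3–6.
U+0147 → 2-byte form C5 87 at offsets 7–8.
U+D9401 → 4-byte form F3 99 90 81 at offsets 9–12.
Offset 12 falls in char 4's range; it's byte 4 of F3 99 90 81 = 0x81.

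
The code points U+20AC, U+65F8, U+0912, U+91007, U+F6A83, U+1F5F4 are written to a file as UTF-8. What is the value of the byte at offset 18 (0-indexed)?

U+20AC → 3-byte form E2 82 AC at offsets 0–2.
U+65F8 → 3-byte form E6 97 B8 at offsets 3–5.
U+0912 → 3-byte form E0 A4 92 at offsets 6–8.
U+91007 → 4-byte form F2 91 80 87 at offsets 9–12.
U+F6A83 → 4-byte form F3 B6 AA 83 at offsets 13–16.
U+1F5F4 → 4-byte form F0 9F 97 B4 at offsets 17–20.
Offset 18 falls in char 6's range; it's byte 2 of F0 9F 97 B4 = 0x9F.

0x9F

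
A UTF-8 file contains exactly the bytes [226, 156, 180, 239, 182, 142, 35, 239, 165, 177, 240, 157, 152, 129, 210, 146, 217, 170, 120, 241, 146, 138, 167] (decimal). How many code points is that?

Byte at offset 0: 0xE2 = 11100010 → 3-byte char (#1). Advance 3.
Byte at offset 3: 0xEF = 11101111 → 3-byte char (#2). Advance 3.
Byte at offset 6: 0x23 = 00100011 → 1-byte char (#3). Advance 1.
Byte at offset 7: 0xEF = 11101111 → 3-byte char (#4). Advance 3.
Byte at offset 10: 0xF0 = 11110000 → 4-byte char (#5). Advance 4.
Byte at offset 14: 0xD2 = 11010010 → 2-byte char (#6). Advance 2.
Byte at offset 16: 0xD9 = 11011001 → 2-byte char (#7). Advance 2.
Byte at offset 18: 0x78 = 01111000 → 1-byte char (#8). Advance 1.
Byte at offset 19: 0xF1 = 11110001 → 4-byte char (#9). Advance 4.
Reached end at offset 23 after 9 code points.

9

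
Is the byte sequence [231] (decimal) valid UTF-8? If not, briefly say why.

invalid (sequence truncated)

Leading byte 0xE7 = 11100111 → 3-byte form, but only 1 byte is present.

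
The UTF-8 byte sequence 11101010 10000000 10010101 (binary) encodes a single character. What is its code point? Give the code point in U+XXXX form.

Leading byte 0xEA = 11101010 matches 1110xxxx → 3-byte sequence.
Byte 1: 0xEA = 11101010, payload 1010 (4 bits).
Byte 2: 0x80 = 10000000 (10xxxxxx ✓), payload 000000.
Byte 3: 0x95 = 10010101 (10xxxxxx ✓), payload 010101.
Concatenate: 1010000000010101 = 0xA015 (16 bits → U+A015).

U+A015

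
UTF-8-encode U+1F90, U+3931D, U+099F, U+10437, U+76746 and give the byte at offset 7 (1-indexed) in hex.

1-indexed offset 7 is 0-indexed offset 6.
U+1F90 → 3-byte form E1 BE 90 at offsets 0–2.
U+3931D → 4-byte form F0 B9 8C 9D at offsets 3–6.
Offset 6 falls in char 2's range; it's byte 4 of F0 B9 8C 9D = 0x9D.

0x9D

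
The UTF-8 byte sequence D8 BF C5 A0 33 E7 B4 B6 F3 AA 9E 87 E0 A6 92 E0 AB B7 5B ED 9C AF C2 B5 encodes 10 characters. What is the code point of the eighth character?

U+005B

Offset 0: leading byte 0xD8 = 11011000 → 2-byte char #1 = D8 BF.
Offset 2: leading byte 0xC5 = 11000101 → 2-byte char #2 = C5 A0.
Offset 4: leading byte 0x33 = 00110011 → 1-byte char #3 = 33.
Offset 5: leading byte 0xE7 = 11100111 → 3-byte char #4 = E7 B4 B6.
Offset 8: leading byte 0xF3 = 11110011 → 4-byte char #5 = F3 AA 9E 87.
Offset 12: leading byte 0xE0 = 11100000 → 3-byte char #6 = E0 A6 92.
Offset 15: leading byte 0xE0 = 11100000 → 3-byte char #7 = E0 AB B7.
Offset 18: leading byte 0x5B = 01011011 → 1-byte char #8 = 5B.
Leading byte 0x5B = 01011011 matches 0xxxxxxx → 1-byte sequence.
Byte 1: 0x5B = 01011011, payload 1011011 (7 bits).
Concatenate: 1011011 = 0x5B (7 bits → U+005B).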